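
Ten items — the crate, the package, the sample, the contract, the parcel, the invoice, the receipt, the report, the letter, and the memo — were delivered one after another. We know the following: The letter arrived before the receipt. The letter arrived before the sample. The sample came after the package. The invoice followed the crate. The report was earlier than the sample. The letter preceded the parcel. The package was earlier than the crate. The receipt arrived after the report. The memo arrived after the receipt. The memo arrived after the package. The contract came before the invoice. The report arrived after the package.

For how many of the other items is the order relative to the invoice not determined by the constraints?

Forced before the invoice: the contract, the crate, and the package.
That leaves the letter, the memo, the parcel, the receipt, the report, and the sample with no forced order relative to the invoice — 6.

6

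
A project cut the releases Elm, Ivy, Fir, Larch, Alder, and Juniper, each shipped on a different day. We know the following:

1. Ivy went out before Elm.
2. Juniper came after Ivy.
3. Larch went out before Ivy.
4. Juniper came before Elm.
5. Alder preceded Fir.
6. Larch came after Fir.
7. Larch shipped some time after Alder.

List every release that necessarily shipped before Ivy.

Alder, Fir, Larch

Directly stated before Ivy: Larch.
Alder reaches Ivy via Alder → Larch → Ivy.
Fir reaches Ivy via Fir → Larch → Ivy.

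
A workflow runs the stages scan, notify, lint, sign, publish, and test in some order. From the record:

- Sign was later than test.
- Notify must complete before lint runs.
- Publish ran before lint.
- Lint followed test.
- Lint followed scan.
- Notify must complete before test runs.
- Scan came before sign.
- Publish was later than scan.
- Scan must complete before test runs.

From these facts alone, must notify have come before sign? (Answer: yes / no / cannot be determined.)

yes

Chain the constraints: notify → test → sign. Each link is directly stated, so notify comes before sign.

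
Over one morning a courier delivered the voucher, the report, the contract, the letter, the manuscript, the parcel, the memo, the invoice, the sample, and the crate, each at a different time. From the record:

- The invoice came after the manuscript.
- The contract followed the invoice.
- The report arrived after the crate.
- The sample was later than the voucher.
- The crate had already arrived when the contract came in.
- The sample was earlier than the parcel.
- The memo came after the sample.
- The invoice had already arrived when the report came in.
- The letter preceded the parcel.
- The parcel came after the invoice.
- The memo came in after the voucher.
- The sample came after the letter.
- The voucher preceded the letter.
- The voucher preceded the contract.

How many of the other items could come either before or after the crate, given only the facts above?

Forced after the crate: the contract and the report.
That leaves the invoice, the letter, the manuscript, the memo, the parcel, the sample, and the voucher with no forced order relative to the crate — 7.

7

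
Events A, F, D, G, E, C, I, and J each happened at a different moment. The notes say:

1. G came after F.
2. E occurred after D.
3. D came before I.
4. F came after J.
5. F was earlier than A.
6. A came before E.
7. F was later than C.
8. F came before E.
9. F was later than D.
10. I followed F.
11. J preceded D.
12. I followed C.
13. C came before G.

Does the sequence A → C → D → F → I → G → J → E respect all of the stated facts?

The constraints require F before A, but in the proposed sequence A appears ahead of F. That one violation is enough.

no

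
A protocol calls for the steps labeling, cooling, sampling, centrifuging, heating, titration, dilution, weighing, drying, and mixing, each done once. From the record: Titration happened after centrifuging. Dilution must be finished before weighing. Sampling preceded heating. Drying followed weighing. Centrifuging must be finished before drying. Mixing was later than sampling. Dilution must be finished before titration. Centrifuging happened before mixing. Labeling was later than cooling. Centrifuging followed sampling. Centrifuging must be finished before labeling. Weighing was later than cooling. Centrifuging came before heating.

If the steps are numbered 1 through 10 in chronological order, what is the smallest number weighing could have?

3

Cooling and dilution must both come before weighing — 2 forced predecessors.
Nothing else is forced ahead of weighing, so its earliest slot is position 2 + 1 = 3.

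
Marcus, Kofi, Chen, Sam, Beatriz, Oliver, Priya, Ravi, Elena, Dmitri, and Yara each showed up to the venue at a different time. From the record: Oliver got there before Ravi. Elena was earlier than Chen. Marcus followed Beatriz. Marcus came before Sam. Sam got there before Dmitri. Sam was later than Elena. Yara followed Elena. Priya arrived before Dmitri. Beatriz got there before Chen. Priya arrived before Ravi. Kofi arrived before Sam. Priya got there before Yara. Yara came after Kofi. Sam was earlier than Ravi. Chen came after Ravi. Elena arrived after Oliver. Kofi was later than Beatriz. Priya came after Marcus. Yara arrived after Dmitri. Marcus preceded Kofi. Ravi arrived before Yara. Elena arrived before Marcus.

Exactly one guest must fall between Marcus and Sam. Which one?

Tracing the constraints gives Marcus → Kofi → Sam, so Kofi sits after Marcus and before Sam.
No other guest is forced both after Marcus and before Sam.

Kofi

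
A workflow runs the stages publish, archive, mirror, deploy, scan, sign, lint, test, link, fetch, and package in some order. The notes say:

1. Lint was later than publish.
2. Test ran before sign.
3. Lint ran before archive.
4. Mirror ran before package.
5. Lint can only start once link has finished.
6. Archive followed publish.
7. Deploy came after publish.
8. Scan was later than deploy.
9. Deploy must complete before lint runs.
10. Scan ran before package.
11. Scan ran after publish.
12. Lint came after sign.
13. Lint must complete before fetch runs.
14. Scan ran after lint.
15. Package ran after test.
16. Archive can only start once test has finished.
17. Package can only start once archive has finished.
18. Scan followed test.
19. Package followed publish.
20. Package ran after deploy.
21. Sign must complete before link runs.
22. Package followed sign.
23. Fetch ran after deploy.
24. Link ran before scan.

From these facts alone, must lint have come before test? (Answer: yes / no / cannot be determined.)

Tracing the constraints gives test → sign → lint, so test must come before lint.
That means lint cannot be before test.

no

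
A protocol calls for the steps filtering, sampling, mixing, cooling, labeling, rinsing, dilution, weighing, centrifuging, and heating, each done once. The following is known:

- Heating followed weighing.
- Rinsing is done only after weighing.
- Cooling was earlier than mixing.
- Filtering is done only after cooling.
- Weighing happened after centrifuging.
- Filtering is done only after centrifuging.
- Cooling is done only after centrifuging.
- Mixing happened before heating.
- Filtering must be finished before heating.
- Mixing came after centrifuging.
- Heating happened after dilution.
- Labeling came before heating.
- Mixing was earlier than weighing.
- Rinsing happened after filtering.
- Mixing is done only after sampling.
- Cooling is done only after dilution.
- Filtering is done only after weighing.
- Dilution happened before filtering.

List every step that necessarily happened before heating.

centrifuging, cooling, dilution, filtering, labeling, mixing, sampling, weighing

Directly stated before heating: dilution, filtering, labeling, mixing, and weighing.
Centrifuging reaches heating via centrifuging → mixing → heating.
Cooling reaches heating via cooling → mixing → heating.
Sampling reaches heating via sampling → mixing → heating.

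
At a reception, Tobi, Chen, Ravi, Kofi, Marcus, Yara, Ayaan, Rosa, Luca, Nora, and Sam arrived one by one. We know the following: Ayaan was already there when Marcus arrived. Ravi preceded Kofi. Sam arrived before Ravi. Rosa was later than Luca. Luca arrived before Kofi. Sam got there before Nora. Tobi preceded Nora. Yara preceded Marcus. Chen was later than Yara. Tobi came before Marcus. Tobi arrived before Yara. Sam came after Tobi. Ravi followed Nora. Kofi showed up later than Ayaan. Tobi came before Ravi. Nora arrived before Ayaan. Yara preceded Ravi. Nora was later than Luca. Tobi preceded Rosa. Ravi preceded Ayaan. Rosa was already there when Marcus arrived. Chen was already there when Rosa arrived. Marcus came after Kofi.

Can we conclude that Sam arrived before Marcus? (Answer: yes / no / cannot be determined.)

Chain the constraints: Sam → Nora → Ayaan → Marcus. Each link is directly stated, so Sam comes before Marcus.

yes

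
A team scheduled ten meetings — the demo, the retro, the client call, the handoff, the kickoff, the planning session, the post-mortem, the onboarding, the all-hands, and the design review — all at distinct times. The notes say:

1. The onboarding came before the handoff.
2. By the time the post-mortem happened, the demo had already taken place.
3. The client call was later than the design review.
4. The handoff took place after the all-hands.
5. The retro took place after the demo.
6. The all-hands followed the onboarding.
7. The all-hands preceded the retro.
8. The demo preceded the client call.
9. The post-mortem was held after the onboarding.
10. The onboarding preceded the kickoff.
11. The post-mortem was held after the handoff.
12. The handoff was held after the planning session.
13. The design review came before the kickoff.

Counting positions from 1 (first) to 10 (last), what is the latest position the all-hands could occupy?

7

The all-hands must come before the handoff, the post-mortem, and the retro — 3 meetings forced after it.
Everything else can be placed before the all-hands in some valid order, so the all-hands can sit as late as position 10 − 3 = 7.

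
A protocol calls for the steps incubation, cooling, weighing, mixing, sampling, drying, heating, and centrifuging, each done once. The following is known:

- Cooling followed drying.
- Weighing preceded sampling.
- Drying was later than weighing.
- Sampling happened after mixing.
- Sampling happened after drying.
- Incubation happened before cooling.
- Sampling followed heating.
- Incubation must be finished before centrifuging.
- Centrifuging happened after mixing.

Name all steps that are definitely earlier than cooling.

drying, incubation, weighing

Directly stated before cooling: drying and incubation.
Weighing reaches cooling via weighing → drying → cooling.
No chain forces heating (or any of the others) ahead of cooling.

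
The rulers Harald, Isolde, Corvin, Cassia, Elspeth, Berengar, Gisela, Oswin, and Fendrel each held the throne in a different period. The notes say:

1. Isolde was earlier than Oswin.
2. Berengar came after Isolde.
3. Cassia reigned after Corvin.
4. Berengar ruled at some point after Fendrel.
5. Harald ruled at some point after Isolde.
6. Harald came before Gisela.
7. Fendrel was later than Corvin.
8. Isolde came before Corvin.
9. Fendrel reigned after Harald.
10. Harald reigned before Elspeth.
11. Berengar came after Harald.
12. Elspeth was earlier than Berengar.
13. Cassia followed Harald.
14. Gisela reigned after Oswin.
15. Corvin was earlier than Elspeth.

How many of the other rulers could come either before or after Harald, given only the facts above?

Forced before Harald: Isolde; forced after Harald: Berengar, Cassia, Elspeth, Fendrel, and Gisela.
That leaves Corvin and Oswin with no forced order relative to Harald — 2.

2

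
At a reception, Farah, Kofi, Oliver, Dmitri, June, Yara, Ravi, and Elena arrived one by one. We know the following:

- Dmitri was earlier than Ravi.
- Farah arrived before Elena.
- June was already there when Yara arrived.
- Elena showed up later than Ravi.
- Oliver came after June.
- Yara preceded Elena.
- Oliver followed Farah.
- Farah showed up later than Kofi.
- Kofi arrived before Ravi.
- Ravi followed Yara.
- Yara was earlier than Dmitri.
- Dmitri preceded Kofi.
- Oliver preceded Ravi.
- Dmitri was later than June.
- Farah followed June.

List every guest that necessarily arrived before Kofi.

Directly stated before Kofi: Dmitri.
June reaches Kofi via June → Dmitri → Kofi.
Yara reaches Kofi via Yara → Dmitri → Kofi.

Dmitri, June, Yara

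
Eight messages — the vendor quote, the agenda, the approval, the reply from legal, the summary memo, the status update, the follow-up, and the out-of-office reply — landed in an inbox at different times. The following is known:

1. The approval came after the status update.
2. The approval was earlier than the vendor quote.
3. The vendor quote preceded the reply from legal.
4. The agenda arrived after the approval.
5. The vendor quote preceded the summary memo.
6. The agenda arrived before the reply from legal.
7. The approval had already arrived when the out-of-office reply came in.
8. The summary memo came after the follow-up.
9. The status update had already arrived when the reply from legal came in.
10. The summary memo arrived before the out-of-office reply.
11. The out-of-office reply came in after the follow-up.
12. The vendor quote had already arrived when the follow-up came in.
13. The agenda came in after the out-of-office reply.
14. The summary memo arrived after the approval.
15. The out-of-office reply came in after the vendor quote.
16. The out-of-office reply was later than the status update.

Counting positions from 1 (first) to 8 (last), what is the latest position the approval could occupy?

The approval must come before the agenda, the follow-up, the out-of-office reply, the reply from legal, the summary memo, and the vendor quote — 6 messages forced after it.
Everything else can be placed before the approval in some valid order, so the approval can sit as late as position 8 − 6 = 2.

2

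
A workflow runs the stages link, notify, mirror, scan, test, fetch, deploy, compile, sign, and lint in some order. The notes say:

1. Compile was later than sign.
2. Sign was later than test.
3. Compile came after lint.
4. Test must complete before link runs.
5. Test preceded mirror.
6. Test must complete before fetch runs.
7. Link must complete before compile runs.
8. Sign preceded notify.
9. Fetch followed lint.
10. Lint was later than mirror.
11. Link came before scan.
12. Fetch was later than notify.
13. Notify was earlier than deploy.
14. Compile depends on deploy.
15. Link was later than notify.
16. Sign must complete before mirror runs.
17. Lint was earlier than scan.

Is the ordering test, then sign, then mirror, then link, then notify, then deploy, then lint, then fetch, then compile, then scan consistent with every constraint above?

no

The constraints require notify before link, but in the proposed sequence link appears ahead of notify. That one violation is enough.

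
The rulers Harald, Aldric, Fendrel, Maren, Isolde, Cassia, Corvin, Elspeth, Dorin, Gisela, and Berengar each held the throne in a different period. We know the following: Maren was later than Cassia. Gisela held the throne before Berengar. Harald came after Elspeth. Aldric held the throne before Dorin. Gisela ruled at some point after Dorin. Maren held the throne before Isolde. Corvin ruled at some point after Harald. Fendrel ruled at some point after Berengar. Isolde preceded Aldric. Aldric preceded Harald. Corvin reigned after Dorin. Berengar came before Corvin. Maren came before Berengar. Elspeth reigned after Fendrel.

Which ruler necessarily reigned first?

Cassia has a chain of constraints placing them before every other ruler, so Cassia must be first.

Cassia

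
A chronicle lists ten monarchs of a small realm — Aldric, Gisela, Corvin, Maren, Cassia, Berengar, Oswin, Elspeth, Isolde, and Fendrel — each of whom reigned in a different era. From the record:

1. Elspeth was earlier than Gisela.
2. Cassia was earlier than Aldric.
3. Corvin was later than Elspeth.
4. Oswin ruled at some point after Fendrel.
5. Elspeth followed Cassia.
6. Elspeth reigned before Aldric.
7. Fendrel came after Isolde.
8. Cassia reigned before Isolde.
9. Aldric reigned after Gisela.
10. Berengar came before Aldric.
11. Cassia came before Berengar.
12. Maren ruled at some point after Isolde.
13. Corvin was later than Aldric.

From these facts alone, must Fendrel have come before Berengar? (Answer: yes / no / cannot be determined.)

No chain of stated constraints runs from Fendrel to Berengar, and none runs from Berengar to Fendrel either.
So the relative order of Fendrel and Berengar is not fixed by the given facts.

cannot be determined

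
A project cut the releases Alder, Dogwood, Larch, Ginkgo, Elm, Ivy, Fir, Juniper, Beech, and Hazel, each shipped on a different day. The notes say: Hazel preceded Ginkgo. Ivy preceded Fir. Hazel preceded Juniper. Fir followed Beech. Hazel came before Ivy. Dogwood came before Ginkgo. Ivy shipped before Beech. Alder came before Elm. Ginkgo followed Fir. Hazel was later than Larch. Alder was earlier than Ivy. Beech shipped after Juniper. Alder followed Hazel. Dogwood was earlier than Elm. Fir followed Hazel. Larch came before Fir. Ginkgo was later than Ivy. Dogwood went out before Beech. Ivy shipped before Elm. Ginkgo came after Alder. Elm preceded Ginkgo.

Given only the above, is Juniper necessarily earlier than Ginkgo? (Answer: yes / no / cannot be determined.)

yes

Chain the constraints: Juniper → Beech → Fir → Ginkgo. Each link is directly stated, so Juniper comes before Ginkgo.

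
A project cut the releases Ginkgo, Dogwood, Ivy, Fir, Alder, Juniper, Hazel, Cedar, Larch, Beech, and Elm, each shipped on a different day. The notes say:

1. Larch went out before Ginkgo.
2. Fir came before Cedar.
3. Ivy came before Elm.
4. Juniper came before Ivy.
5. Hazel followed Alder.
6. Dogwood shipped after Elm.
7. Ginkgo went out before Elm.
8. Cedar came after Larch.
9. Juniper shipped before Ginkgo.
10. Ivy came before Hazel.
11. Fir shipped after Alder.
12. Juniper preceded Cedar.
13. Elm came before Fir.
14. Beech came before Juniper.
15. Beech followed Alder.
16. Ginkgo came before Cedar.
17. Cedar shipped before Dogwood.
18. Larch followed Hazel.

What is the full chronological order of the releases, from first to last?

The constraints fix every adjacent pair, so only one ordering works:
Alder → Beech → Juniper → Ivy → Hazel → Larch → Ginkgo → Elm → Fir → Cedar → Dogwood.

Alder, Beech, Juniper, Ivy, Hazel, Larch, Ginkgo, Elm, Fir, Cedar, Dogwood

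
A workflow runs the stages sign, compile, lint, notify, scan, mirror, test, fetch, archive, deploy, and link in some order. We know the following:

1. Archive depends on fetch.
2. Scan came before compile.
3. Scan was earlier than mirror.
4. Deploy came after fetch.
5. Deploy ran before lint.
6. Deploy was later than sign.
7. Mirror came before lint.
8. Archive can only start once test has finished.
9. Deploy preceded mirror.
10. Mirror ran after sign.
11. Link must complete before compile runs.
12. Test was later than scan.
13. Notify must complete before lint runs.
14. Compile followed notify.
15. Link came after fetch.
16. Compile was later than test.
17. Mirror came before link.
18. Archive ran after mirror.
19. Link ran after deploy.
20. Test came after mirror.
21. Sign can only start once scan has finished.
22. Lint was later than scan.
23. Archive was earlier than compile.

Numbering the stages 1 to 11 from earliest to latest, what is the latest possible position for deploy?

5

Deploy must come before archive, compile, link, lint, mirror, and test — 6 stages forced after it.
Everything else can be placed before deploy in some valid order, so deploy can sit as late as position 11 − 6 = 5.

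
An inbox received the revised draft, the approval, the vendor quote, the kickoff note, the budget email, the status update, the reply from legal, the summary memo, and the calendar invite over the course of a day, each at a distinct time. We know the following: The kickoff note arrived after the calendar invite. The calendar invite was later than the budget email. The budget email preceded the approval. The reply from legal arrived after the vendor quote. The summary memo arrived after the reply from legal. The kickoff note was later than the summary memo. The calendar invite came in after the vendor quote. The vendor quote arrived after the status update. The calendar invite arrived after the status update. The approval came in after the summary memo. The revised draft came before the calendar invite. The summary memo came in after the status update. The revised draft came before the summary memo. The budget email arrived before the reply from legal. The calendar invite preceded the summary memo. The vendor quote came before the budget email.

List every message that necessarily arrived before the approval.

the budget email, the calendar invite, the reply from legal, the revised draft, the status update, the summary memo, the vendor quote

Directly stated before the approval: the budget email and the summary memo.
The calendar invite reaches the approval via the calendar invite → the summary memo → the approval.
The reply from legal reaches the approval via the reply from legal → the summary memo → the approval.
The revised draft reaches the approval via the revised draft → the summary memo → the approval.
Likewise the status update and the vendor quote each reach the approval by chaining the stated constraints.
No chain forces the kickoff note ahead of the approval.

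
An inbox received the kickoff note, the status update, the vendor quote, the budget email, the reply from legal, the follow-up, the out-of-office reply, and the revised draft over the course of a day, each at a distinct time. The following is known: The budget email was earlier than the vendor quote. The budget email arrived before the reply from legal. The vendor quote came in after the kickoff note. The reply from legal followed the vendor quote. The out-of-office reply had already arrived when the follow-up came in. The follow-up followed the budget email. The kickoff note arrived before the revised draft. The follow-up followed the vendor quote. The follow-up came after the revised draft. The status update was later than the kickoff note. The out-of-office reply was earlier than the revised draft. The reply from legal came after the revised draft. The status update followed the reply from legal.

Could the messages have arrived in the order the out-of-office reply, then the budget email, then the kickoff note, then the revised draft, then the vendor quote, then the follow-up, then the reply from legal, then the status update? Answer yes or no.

Check each stated constraint against the proposed order — e.g. the budget email is ahead of the reply from legal; the kickoff note is ahead of the status update. Every pair is in the required order; nothing is violated.

yes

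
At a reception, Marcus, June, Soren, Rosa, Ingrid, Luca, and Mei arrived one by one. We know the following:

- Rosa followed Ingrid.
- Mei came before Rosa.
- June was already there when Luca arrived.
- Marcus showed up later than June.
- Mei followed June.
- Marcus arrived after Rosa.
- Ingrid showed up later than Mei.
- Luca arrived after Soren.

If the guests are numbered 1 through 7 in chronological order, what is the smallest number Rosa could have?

4

Ingrid, June, and Mei must all come before Rosa — 3 forced predecessors.
Nothing else is forced ahead of Rosa, so their earliest slot is position 3 + 1 = 4.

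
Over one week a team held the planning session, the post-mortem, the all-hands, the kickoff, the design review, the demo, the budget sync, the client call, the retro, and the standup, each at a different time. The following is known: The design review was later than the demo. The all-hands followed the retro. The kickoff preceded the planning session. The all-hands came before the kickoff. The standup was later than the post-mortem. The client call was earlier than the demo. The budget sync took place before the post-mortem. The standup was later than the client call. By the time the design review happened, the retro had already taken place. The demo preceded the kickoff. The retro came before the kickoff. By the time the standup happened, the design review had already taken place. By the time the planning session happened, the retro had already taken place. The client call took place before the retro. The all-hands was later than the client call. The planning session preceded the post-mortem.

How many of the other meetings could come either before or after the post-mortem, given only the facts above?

Forced before the post-mortem: the all-hands, the budget sync, the client call, the demo, the kickoff, the planning session, and the retro; forced after the post-mortem: the standup.
That leaves the design review with no forced order relative to the post-mortem — 1.

1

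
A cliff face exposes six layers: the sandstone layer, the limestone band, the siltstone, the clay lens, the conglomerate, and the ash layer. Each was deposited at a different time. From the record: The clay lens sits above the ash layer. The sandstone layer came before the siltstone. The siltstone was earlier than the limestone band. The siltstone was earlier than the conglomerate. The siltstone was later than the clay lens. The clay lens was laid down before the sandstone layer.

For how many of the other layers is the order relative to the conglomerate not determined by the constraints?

1

Forced before the conglomerate: the ash layer, the clay lens, the sandstone layer, and the siltstone.
That leaves the limestone band with no forced order relative to the conglomerate — 1.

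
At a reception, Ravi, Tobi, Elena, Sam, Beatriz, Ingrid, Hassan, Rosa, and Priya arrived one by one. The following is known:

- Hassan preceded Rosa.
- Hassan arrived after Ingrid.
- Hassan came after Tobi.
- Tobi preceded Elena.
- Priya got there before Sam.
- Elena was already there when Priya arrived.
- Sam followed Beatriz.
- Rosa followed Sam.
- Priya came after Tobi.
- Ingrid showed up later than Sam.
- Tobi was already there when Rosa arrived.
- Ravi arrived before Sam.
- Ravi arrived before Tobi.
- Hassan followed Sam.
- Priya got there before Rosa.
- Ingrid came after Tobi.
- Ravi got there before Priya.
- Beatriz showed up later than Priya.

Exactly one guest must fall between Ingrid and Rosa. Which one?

Hassan

Tracing the constraints gives Ingrid → Hassan → Rosa, so Hassan sits after Ingrid and before Rosa.
No other guest is forced both after Ingrid and before Rosa.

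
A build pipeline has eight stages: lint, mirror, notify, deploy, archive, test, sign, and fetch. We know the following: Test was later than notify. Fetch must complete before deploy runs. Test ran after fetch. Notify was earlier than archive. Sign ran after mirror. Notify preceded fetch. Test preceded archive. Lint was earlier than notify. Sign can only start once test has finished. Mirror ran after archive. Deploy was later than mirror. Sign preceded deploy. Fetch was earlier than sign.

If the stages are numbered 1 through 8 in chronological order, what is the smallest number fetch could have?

3

Lint and notify must both come before fetch — 2 forced predecessors.
Nothing else is forced ahead of fetch, so its earliest slot is position 2 + 1 = 3.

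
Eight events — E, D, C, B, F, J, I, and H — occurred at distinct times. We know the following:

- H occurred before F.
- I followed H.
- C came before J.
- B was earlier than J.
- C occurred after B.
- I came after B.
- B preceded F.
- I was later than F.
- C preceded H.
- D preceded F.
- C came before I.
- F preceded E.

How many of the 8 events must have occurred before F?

4

Directly stated before F: B, D, and H.
C reaches F via C → H → F.
That's B, C, D, and H — 4 in all.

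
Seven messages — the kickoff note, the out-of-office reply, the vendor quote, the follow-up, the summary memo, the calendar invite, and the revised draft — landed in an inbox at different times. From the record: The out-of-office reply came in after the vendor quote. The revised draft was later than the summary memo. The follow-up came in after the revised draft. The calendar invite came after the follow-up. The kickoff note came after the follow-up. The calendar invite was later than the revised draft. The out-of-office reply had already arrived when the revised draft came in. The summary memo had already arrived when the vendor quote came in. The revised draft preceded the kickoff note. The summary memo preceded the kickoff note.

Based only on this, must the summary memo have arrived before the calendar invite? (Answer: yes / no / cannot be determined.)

yes

Chain the constraints: the summary memo → the revised draft → the calendar invite. Each link is directly stated, so the summary memo comes before the calendar invite.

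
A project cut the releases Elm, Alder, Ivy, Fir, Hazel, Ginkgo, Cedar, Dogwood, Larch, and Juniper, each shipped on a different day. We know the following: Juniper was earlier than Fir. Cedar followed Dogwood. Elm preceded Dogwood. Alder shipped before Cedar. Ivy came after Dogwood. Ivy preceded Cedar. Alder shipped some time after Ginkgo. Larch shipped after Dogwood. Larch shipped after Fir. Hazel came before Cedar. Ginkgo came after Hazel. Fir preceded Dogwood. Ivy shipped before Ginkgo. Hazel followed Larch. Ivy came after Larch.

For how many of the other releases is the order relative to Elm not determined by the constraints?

Forced after Elm: Alder, Cedar, Dogwood, Ginkgo, Hazel, Ivy, and Larch.
That leaves Fir and Juniper with no forced order relative to Elm — 2.

2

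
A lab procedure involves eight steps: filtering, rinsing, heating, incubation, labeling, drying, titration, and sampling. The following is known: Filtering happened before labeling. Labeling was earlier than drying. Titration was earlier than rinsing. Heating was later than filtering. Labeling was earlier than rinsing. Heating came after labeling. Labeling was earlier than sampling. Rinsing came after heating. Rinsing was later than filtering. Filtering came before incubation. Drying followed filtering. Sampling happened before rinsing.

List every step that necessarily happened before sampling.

Directly stated before sampling: labeling.
Filtering reaches sampling via filtering → labeling → sampling.

filtering, labeling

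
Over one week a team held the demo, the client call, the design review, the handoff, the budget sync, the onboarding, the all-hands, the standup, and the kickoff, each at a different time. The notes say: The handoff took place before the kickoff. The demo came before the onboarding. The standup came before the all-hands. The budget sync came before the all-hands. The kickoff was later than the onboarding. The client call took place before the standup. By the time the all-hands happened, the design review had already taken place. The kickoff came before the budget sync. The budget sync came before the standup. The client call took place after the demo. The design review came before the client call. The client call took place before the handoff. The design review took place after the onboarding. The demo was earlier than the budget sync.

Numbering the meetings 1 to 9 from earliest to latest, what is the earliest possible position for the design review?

The demo and the onboarding must both come before the design review — 2 forced predecessors.
Nothing else is forced ahead of the design review, so its earliest slot is position 2 + 1 = 3.

3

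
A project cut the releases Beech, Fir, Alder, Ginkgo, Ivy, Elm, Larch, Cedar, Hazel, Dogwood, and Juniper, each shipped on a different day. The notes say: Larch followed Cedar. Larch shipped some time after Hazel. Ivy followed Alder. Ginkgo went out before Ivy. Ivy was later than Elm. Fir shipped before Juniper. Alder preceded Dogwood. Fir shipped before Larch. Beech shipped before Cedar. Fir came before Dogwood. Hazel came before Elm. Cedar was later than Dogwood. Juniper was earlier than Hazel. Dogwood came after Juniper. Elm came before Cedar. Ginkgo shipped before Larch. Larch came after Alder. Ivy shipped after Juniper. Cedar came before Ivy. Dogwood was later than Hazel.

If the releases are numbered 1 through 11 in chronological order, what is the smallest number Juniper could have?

Fir must come before Juniper — 1 forced predecessor.
Nothing else is forced ahead of Juniper, so its earliest slot is position 1 + 1 = 2.

2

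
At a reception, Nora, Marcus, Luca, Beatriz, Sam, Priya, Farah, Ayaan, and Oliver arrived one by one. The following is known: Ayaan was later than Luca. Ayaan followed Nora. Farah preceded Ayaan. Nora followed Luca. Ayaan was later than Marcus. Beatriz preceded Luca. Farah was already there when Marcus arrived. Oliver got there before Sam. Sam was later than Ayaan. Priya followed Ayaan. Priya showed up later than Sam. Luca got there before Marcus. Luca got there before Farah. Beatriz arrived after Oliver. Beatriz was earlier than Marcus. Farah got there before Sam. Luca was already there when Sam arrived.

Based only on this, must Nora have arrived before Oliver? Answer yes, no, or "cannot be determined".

no

Tracing the constraints gives Oliver → Beatriz → Luca → Nora, so Oliver must come before Nora.
That means Nora cannot be before Oliver.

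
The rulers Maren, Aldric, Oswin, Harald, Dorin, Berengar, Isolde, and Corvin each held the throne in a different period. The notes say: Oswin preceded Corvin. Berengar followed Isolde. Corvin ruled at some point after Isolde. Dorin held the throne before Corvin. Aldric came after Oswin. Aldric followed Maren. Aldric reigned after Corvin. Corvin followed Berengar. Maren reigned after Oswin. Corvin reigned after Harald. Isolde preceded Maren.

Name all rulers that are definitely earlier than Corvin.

Berengar, Dorin, Harald, Isolde, Oswin

Directly stated before Corvin: Berengar, Dorin, Harald, Isolde, and Oswin.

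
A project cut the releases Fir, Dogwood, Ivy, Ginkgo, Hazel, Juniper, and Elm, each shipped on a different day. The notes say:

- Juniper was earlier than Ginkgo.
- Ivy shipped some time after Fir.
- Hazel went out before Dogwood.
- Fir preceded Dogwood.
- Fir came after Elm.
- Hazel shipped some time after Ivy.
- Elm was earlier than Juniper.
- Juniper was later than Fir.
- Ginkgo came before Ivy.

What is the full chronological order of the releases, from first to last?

The constraints fix every adjacent pair, so only one ordering works:
Elm → Fir → Juniper → Ginkgo → Ivy → Hazel → Dogwood.

Elm, Fir, Juniper, Ginkgo, Ivy, Hazel, Dogwood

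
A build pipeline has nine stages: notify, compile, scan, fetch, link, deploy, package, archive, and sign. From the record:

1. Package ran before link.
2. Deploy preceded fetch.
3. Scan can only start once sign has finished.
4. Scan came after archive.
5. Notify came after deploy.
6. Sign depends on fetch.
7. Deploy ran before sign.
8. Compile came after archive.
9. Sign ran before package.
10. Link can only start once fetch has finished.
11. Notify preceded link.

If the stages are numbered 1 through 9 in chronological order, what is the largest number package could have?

Package must come before link — 1 stage forced after it.
Everything else can be placed before package in some valid order, so package can sit as late as position 9 − 1 = 8.

8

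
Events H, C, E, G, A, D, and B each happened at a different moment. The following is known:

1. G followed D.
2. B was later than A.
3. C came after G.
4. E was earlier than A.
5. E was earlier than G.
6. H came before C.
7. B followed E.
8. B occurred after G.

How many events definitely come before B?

4

Directly stated before B: A, E, and G.
D reaches B via D → G → B.
That's A, D, E, and G — 4 in all.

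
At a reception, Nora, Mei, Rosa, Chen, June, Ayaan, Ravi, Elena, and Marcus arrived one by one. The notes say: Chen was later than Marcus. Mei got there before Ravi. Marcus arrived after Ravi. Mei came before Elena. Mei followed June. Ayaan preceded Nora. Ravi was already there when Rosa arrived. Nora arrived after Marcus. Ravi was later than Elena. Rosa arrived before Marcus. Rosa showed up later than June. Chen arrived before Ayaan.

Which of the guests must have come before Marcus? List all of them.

Elena, June, Mei, Ravi, Rosa

Directly stated before Marcus: Ravi and Rosa.
Elena reaches Marcus via Elena → Ravi → Marcus.
June reaches Marcus via June → Rosa → Marcus.
Mei reaches Marcus via Mei → Ravi → Marcus.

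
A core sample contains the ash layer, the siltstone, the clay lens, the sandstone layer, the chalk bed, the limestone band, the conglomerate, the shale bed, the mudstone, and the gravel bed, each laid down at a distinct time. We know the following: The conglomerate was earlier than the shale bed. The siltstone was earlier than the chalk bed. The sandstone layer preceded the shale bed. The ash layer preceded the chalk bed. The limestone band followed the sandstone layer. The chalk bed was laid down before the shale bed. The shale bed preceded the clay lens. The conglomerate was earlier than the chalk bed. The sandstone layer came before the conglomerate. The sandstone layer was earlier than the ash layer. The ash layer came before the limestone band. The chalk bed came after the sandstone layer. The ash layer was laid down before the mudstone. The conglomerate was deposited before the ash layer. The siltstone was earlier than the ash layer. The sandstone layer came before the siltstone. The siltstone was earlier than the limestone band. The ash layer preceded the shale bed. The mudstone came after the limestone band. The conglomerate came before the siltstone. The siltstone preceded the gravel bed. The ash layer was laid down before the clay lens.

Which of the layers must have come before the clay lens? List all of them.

Directly stated before the clay lens: the ash layer and the shale bed.
The chalk bed reaches the clay lens via the chalk bed → the shale bed → the clay lens.
The conglomerate reaches the clay lens via the conglomerate → the shale bed → the clay lens.
The sandstone layer reaches the clay lens via the sandstone layer → the ash layer → the clay lens.
Likewise the siltstone reaches the clay lens by chaining the stated constraints.
No chain forces the limestone band (or any of the others) ahead of the clay lens.

the ash layer, the chalk bed, the conglomerate, the sandstone layer, the shale bed, the siltstone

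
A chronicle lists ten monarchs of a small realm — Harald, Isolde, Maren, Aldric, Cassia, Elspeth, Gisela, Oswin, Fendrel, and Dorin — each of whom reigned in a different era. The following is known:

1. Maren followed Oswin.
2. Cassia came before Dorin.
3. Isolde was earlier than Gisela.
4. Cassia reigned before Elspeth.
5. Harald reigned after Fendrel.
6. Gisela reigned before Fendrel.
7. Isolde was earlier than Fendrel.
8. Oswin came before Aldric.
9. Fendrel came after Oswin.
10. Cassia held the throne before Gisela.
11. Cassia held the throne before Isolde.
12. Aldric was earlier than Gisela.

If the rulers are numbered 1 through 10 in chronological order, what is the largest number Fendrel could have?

Fendrel must come before Harald — 1 ruler forced after them.
Everything else can be placed before Fendrel in some valid order, so Fendrel can sit as late as position 10 − 1 = 9.

9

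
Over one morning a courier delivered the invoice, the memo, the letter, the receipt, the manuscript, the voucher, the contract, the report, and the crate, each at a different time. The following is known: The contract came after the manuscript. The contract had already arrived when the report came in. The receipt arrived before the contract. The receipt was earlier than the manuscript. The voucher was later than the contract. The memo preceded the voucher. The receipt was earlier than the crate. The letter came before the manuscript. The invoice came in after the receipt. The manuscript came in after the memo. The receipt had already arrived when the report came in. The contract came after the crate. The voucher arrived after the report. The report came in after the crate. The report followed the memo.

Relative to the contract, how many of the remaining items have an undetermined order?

Forced before the contract: the crate, the letter, the manuscript, the memo, and the receipt; forced after the contract: the report and the voucher.
That leaves the invoice with no forced order relative to the contract — 1.

1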